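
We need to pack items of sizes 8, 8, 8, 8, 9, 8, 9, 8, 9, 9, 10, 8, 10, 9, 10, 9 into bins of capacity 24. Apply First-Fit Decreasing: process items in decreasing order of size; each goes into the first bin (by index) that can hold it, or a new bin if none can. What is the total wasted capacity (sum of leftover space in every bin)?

Sorted descending: 10, 10, 10, 9, 9, 9, 9, 9, 9, 8, 8, 8, 8, 8, 8, 8.
Put 10 in bin 1; 14 remain.
Put 10 in bin 1; 4 remain.
Put 10 in bin 2; 14 remain.
Put 9 in bin 2; 5 remain.
Put 9 in bin 3; 15 remain.
Put 9 in bin 3; 6 remain.
Put 9 in bin 4; 15 remain.
Put 9 in bin 4; 6 remain.
Put 9 in bin 5; 15 remain.
Put 8 in bin 5; 7 remain.
Put 8 in bin 6; 16 remain.
Put 8 in bin 6; 8 remain.
Put 8 in bin 6; 0 remain.
Put 8 in bin 7; 16 remain.
Put 8 in bin 7; 8 remain.
Put 8 in bin 7; 0 remain.
7 bins × 24 = 168; used 140; unused 28.

28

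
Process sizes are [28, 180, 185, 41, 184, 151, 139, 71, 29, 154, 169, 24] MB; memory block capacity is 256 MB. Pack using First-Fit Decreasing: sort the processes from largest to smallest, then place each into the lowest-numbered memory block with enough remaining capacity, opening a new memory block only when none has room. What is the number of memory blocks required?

Sorted descending: 185, 184, 180, 169, 154, 151, 139, 71, 41, 29, 28, 24.
memory block 1: place 185 MB, 71 MB left
memory block 2: place 184 MB, 72 MB left
memory block 3: place 180 MB, 76 MB left
memory block 4: place 169 MB, 87 MB left
memory block 5: place 154 MB, 102 MB left
memory block 6: place 151 MB, 105 MB left
memory block 7: place 139 MB, 117 MB left
memory block 1: place 71 MB, 0 MB left
memory block 2: place 41 MB, 31 MB left
memory block 2: place 29 MB, 2 MB left
memory block 3: place 28 MB, 48 MB left
memory block 3: place 24 MB, 24 MB left
Final memory blocks: [185,71] [184,41,29] [180,28,24] [169] [154] [151] [139].

7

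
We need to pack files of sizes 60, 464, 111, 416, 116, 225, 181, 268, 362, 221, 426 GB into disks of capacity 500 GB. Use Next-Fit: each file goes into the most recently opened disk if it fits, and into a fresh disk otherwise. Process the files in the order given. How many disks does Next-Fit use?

60 GB → disk 1 (remaining 440 GB)
464 GB → disk 2 (remaining 36 GB)
111 GB → disk 3 (remaining 389 GB)
416 GB → disk 4 (remaining 84 GB)
116 GB → disk 5 (remaining 384 GB)
225 GB → disk 5 (remaining 159 GB)
181 GB → disk 6 (remaining 319 GB)
268 GB → disk 6 (remaining 51 GB)
362 GB → disk 7 (remaining 138 GB)
221 GB → disk 8 (remaining 279 GB)
426 GB → disk 9 (remaining 74 GB)

9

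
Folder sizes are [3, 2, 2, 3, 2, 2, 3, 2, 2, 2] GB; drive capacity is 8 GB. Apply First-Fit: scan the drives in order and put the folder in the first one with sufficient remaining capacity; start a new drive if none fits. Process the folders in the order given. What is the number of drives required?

4

Put 3 GB in drive 1; 5 GB remain.
Put 2 GB in drive 1; 3 GB remain.
Put 2 GB in drive 1; 1 GB remain.
Put 3 GB in drive 2; 5 GB remain.
Put 2 GB in drive 2; 3 GB remain.
Put 2 GB in drive 2; 1 GB remain.
Put 3 GB in drive 3; 5 GB remain.
Put 2 GB in drive 3; 3 GB remain.
Put 2 GB in drive 3; 1 GB remain.
Put 2 GB in drive 4; 6 GB remain.
Final drives: [3,2,2] [3,2,2] [3,2,2] [2].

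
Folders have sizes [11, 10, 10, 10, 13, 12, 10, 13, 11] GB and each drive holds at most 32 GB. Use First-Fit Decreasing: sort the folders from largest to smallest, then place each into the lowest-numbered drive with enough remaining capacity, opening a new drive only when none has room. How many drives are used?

4

Sorted descending: 13, 13, 12, 11, 11, 10, 10, 10, 10.
Put 13 GB in drive 1; 19 GB remain.
Put 13 GB in drive 1; 6 GB remain.
Put 12 GB in drive 2; 20 GB remain.
Put 11 GB in drive 2; 9 GB remain.
Put 11 GB in drive 3; 21 GB remain.
Put 10 GB in drive 3; 11 GB remain.
Put 10 GB in drive 3; 1 GB remain.
Put 10 GB in drive 4; 22 GB remain.
Put 10 GB in drive 4; 12 GB remain.
Final drives: [13,13] [12,11] [11,10,10] [10,10].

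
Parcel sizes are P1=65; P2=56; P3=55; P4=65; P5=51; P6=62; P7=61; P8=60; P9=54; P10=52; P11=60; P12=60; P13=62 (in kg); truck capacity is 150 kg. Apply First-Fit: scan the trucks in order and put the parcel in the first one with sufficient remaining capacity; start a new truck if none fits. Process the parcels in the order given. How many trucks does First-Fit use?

truck 1: place P1 (65 kg), 85 kg left
truck 1: place P2 (56 kg), 29 kg left
truck 2: place P3 (55 kg), 95 kg left
truck 2: place P4 (65 kg), 30 kg left
truck 3: place P5 (51 kg), 99 kg left
truck 3: place P6 (62 kg), 37 kg left
truck 4: place P7 (61 kg), 89 kg left
truck 4: place P8 (60 kg), 29 kg left
truck 5: place P9 (54 kg), 96 kg left
truck 5: place P10 (52 kg), 44 kg left
truck 6: place P11 (60 kg), 90 kg left
truck 6: place P12 (60 kg), 30 kg left
truck 7: place P13 (62 kg), 88 kg left

7 trucks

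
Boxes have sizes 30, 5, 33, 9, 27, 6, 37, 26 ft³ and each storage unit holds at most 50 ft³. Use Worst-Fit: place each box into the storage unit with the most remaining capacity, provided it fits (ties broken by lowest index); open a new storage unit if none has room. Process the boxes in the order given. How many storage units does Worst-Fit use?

5 storage units

30 ft³ → storage unit 1 (remaining 20 ft³)
5 ft³ → storage unit 1 (remaining 15 ft³)
33 ft³ → storage unit 2 (remaining 17 ft³)
9 ft³ → storage unit 2 (remaining 8 ft³)
27 ft³ → storage unit 3 (remaining 23 ft³)
6 ft³ → storage unit 3 (remaining 17 ft³)
37 ft³ → storage unit 4 (remaining 13 ft³)
26 ft³ → storage unit 5 (remaining 24 ft³)
Final storage units: [30,5] [33,9] [27,6] [37] [26].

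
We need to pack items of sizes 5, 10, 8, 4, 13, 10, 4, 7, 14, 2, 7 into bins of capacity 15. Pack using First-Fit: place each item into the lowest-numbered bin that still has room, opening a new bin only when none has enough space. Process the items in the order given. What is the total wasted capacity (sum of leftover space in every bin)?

bin 1: place 5, 10 left
bin 1: place 10, 0 left
bin 2: place 8, 7 left
bin 2: place 4, 3 left
bin 3: place 13, 2 left
bin 4: place 10, 5 left
bin 4: place 4, 1 left
bin 5: place 7, 8 left
bin 6: place 14, 1 left
bin 2: place 2, 1 left
bin 5: place 7, 1 left
6 bins × 15 = 90; used 84; unused 6.

6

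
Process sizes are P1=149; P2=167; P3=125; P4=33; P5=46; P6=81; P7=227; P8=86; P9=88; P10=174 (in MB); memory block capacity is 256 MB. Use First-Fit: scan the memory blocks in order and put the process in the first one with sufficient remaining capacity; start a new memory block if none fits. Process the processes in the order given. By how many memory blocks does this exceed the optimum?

First-Fit: [149,33,46] [167,81] [125,86] [227] [88] [174] → 6 memory blocks.
Total size 1176 MB; any packing needs at least ⌈1176/256⌉ = 5 memory blocks.
An optimal packing achieves that bound: [227] [174,81] [167,88] [149,86] [125,46,33] → 5 memory blocks.
Excess: 6 − 5 = 1.

1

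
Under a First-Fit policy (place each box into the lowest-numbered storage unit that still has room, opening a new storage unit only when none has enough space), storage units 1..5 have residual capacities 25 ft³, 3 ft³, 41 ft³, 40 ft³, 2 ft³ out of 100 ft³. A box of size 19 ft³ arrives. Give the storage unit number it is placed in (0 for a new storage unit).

Storage units with room: storage unit 1 (25 ft³), storage unit 3 (41 ft³), storage unit 4 (40 ft³).
The first with room is storage unit 1.

1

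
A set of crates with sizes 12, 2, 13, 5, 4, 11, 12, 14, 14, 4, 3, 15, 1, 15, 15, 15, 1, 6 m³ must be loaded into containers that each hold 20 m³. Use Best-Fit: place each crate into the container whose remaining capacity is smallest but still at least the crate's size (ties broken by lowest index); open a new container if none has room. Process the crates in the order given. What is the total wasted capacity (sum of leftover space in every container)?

container 1: place 12 m³, 8 m³ left
container 1: place 2 m³, 6 m³ left
container 2: place 13 m³, 7 m³ left
container 1: place 5 m³, 1 m³ left
container 2: place 4 m³, 3 m³ left
container 3: place 11 m³, 9 m³ left
container 4: place 12 m³, 8 m³ left
container 5: place 14 m³, 6 m³ left
container 6: place 14 m³, 6 m³ left
container 5: place 4 m³, 2 m³ left
container 2: place 3 m³, 0 m³ left
container 7: place 15 m³, 5 m³ left
container 1: place 1 m³, 0 m³ left
container 8: place 15 m³, 5 m³ left
container 9: place 15 m³, 5 m³ left
container 10: place 15 m³, 5 m³ left
container 5: place 1 m³, 1 m³ left
container 6: place 6 m³, 0 m³ left
10 containers × 20 m³ = 200 m³; used 162 m³; unused 38 m³.

38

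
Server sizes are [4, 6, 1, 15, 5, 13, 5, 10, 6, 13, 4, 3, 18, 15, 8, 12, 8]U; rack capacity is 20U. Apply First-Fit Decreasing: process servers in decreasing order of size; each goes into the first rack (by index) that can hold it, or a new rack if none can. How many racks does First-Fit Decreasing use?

Sorted descending: 18, 15, 15, 13, 13, 12, 10, 8, 8, 6, 6, 5, 5, 4, 4, 3, 1.
18U → rack 1 (remaining 2U)
15U → rack 2 (remaining 5U)
15U → rack 3 (remaining 5U)
13U → rack 4 (remaining 7U)
13U → rack 5 (remaining 7U)
12U → rack 6 (remaining 8U)
10U → rack 7 (remaining 10U)
8U → rack 6 (remaining 0U)
8U → rack 7 (remaining 2U)
6U → rack 4 (remaining 1U)
6U → rack 5 (remaining 1U)
5U → rack 2 (remaining 0U)
5U → rack 3 (remaining 0U)
4U → rack 8 (remaining 16U)
4U → rack 8 (remaining 12U)
3U → rack 8 (remaining 9U)
1U → rack 1 (remaining 1U)

8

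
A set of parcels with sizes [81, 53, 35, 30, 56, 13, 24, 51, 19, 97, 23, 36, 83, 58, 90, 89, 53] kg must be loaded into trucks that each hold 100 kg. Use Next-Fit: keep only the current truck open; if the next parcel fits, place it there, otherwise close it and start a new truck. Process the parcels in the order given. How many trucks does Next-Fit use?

11

81 kg → truck 1 (remaining 19 kg)
53 kg → truck 2 (remaining 47 kg)
35 kg → truck 2 (remaining 12 kg)
30 kg → truck 3 (remaining 70 kg)
56 kg → truck 3 (remaining 14 kg)
13 kg → truck 3 (remaining 1 kg)
24 kg → truck 4 (remaining 76 kg)
51 kg → truck 4 (remaining 25 kg)
19 kg → truck 4 (remaining 6 kg)
97 kg → truck 5 (remaining 3 kg)
23 kg → truck 6 (remaining 77 kg)
36 kg → truck 6 (remaining 41 kg)
83 kg → truck 7 (remaining 17 kg)
58 kg → truck 8 (remaining 42 kg)
90 kg → truck 9 (remaining 10 kg)
89 kg → truck 10 (remaining 11 kg)
53 kg → truck 11 (remaining 47 kg)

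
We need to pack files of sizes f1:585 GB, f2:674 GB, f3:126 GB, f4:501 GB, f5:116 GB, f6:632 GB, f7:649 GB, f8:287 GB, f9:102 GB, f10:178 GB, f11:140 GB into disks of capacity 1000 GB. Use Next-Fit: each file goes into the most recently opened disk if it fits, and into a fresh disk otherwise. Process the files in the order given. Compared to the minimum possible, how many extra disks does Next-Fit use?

Next-Fit: [585] [674,126] [501,116] [632] [649,287] [102,178,140] → 6 disks.
5 files exceed 500 GB (half the capacity), and no two of those can share a disk, so at least 5 disks are needed.
An optimal packing achieves that bound: [674,287] [649,178,140] [632,126,116,102] [585] [501] → 5 disks.
Excess: 6 − 5 = 1.

1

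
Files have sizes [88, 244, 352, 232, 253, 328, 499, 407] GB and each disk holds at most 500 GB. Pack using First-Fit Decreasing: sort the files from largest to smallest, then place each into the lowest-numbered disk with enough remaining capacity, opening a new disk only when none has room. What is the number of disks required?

6

Sorted descending: 499, 407, 352, 328, 253, 244, 232, 88.
Put 499 GB in disk 1; 1 GB remain.
Put 407 GB in disk 2; 93 GB remain.
Put 352 GB in disk 3; 148 GB remain.
Put 328 GB in disk 4; 172 GB remain.
Put 253 GB in disk 5; 247 GB remain.
Put 244 GB in disk 5; 3 GB remain.
Put 232 GB in disk 6; 268 GB remain.
Put 88 GB in disk 2; 5 GB remain.
Final disks: [499] [407,88] [352] [328] [253,244] [232].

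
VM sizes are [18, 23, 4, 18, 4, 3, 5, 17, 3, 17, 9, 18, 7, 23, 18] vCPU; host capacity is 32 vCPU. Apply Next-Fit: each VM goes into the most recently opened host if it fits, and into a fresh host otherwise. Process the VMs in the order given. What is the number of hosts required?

8

18 vCPU → host 1 (remaining 14 vCPU)
23 vCPU → host 2 (remaining 9 vCPU)
4 vCPU → host 2 (remaining 5 vCPU)
18 vCPU → host 3 (remaining 14 vCPU)
4 vCPU → host 3 (remaining 10 vCPU)
3 vCPU → host 3 (remaining 7 vCPU)
5 vCPU → host 3 (remaining 2 vCPU)
17 vCPU → host 4 (remaining 15 vCPU)
3 vCPU → host 4 (remaining 12 vCPU)
17 vCPU → host 5 (remaining 15 vCPU)
9 vCPU → host 5 (remaining 6 vCPU)
18 vCPU → host 6 (remaining 14 vCPU)
7 vCPU → host 6 (remaining 7 vCPU)
23 vCPU → host 7 (remaining 9 vCPU)
18 vCPU → host 8 (remaining 14 vCPU)
Final hosts: [18] [23,4] [18,4,3,5] [17,3] [17,9] [18,7] [23] [18].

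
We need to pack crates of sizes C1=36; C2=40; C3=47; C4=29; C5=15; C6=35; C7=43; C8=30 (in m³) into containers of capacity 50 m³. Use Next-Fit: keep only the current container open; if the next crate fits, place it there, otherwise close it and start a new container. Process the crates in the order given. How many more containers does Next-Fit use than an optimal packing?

Next-Fit: [36] [40] [47] [29,15] [35] [43] [30] → 7 containers.
7 crates exceed 25 m³ (half the capacity), and no two of those can share a container, so at least 7 containers are needed.
So 7 is already optimal.

0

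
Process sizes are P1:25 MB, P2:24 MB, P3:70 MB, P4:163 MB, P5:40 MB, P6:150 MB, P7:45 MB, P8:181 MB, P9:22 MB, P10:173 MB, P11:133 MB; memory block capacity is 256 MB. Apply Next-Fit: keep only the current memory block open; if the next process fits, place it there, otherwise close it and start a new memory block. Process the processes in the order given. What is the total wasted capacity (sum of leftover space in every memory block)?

510

memory block 1: place P1 (25 MB), 231 MB left
memory block 1: place P2 (24 MB), 207 MB left
memory block 1: place P3 (70 MB), 137 MB left
memory block 2: place P4 (163 MB), 93 MB left
memory block 2: place P5 (40 MB), 53 MB left
memory block 3: place P6 (150 MB), 106 MB left
memory block 3: place P7 (45 MB), 61 MB left
memory block 4: place P8 (181 MB), 75 MB left
memory block 4: place P9 (22 MB), 53 MB left
memory block 5: place P10 (173 MB), 83 MB left
memory block 6: place P11 (133 MB), 123 MB left
6 memory blocks × 256 MB = 1536 MB; used 1026 MB; unused 510 MB.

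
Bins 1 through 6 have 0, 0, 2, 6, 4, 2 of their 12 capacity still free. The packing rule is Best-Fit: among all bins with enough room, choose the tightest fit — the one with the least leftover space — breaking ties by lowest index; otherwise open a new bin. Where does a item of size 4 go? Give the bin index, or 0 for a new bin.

Bins with room: bin 4 (6), bin 5 (4).
Tightest fit is bin 5 with 4 free.

5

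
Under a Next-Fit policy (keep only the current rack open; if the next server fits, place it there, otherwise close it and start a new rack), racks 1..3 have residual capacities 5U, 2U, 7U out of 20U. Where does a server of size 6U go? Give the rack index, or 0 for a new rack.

Next-Fit only looks at rack 3, which has 7U free.
6U fits there.

3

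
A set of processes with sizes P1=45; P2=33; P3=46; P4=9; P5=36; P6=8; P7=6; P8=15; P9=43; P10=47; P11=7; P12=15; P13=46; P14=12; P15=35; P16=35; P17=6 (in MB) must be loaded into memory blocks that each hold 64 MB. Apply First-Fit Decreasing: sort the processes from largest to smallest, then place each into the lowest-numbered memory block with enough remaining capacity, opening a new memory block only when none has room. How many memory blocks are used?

Sorted descending: 47, 46, 46, 45, 43, 36, 35, 35, 33, 15, 15, 12, 9, 8, 7, 6, 6.
memory block 1: place 47 MB, 17 MB left
memory block 2: place 46 MB, 18 MB left
memory block 3: place 46 MB, 18 MB left
memory block 4: place 45 MB, 19 MB left
memory block 5: place 43 MB, 21 MB left
memory block 6: place 36 MB, 28 MB left
memory block 7: place 35 MB, 29 MB left
memory block 8: place 35 MB, 29 MB left
memory block 9: place 33 MB, 31 MB left
memory block 1: place 15 MB, 2 MB left
memory block 2: place 15 MB, 3 MB left
memory block 3: place 12 MB, 6 MB left
memory block 4: place 9 MB, 10 MB left
memory block 4: place 8 MB, 2 MB left
memory block 5: place 7 MB, 14 MB left
memory block 3: place 6 MB, 0 MB left
memory block 5: place 6 MB, 8 MB left
Final memory blocks: [47,15] [46,15] [46,12,6] [45,9,8] [43,7,6] [36] [35] [35] [33].

9 memory blocks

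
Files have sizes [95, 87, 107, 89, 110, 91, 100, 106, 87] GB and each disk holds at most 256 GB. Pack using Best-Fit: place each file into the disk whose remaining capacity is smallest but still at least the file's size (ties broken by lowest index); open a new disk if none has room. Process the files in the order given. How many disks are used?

5

Put 95 GB in disk 1; 161 GB remain.
Put 87 GB in disk 1; 74 GB remain.
Put 107 GB in disk 2; 149 GB remain.
Put 89 GB in disk 2; 60 GB remain.
Put 110 GB in disk 3; 146 GB remain.
Put 91 GB in disk 3; 55 GB remain.
Put 100 GB in disk 4; 156 GB remain.
Put 106 GB in disk 4; 50 GB remain.
Put 87 GB in disk 5; 169 GB remain.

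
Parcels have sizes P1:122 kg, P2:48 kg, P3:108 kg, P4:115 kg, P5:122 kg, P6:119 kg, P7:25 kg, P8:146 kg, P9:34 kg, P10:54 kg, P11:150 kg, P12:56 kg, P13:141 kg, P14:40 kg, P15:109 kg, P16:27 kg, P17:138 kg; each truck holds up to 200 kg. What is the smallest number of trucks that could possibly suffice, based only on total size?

Total size = 122 + 48 + 108 + 115 + 122 + 119 + 25 + 146 + 34 + 54 + 150 + 56 + 141 + 40 + 109 + 27 + 138 = 1554 kg.
⌈1554 / 200⌉ = 8.

8 trucks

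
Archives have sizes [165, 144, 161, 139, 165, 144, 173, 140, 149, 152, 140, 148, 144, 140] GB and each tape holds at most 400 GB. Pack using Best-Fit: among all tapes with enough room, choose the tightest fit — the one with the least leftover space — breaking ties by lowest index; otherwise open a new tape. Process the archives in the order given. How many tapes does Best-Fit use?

tape 1: place 165 GB, 235 GB left
tape 1: place 144 GB, 91 GB left
tape 2: place 161 GB, 239 GB left
tape 2: place 139 GB, 100 GB left
tape 3: place 165 GB, 235 GB left
tape 3: place 144 GB, 91 GB left
tape 4: place 173 GB, 227 GB left
tape 4: place 140 GB, 87 GB left
tape 5: place 149 GB, 251 GB left
tape 5: place 152 GB, 99 GB left
tape 6: place 140 GB, 260 GB left
tape 6: place 148 GB, 112 GB left
tape 7: place 144 GB, 256 GB left
tape 7: place 140 GB, 116 GB left
Final tapes: [165,144] [161,139] [165,144] [173,140] [149,152] [140,148] [144,140].

7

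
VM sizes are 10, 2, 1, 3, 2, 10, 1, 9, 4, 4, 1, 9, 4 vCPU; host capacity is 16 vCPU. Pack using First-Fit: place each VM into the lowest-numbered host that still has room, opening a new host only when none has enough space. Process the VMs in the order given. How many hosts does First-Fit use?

Put 10 vCPU in host 1; 6 vCPU remain.
Put 2 vCPU in host 1; 4 vCPU remain.
Put 1 vCPU in host 1; 3 vCPU remain.
Put 3 vCPU in host 1; 0 vCPU remain.
Put 2 vCPU in host 2; 14 vCPU remain.
Put 10 vCPU in host 2; 4 vCPU remain.
Put 1 vCPU in host 2; 3 vCPU remain.
Put 9 vCPU in host 3; 7 vCPU remain.
Put 4 vCPU in host 3; 3 vCPU remain.
Put 4 vCPU in host 4; 12 vCPU remain.
Put 1 vCPU in host 2; 2 vCPU remain.
Put 9 vCPU in host 4; 3 vCPU remain.
Put 4 vCPU in host 5; 12 vCPU remain.

5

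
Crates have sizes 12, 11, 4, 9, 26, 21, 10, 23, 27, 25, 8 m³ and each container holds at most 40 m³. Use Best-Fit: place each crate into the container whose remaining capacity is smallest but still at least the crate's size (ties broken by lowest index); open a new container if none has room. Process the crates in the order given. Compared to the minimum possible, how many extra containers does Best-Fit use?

1

Best-Fit: [12,11,4,9] [26,10] [21] [23] [27,8] [25] → 6 containers.
Total size 176 m³; any packing needs at least ⌈176/40⌉ = 5 containers.
An optimal packing achieves that bound: [27,12] [26,11] [25,10,4] [23,9,8] [21] → 5 containers.
Excess: 6 − 5 = 1.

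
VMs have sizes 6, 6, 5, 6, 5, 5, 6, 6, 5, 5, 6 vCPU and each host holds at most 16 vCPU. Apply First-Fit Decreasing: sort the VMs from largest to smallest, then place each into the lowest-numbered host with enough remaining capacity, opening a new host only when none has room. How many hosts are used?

5 hosts

Sorted descending: 6, 6, 6, 6, 6, 6, 5, 5, 5, 5, 5.
6 vCPU → host 1 (remaining 10 vCPU)
6 vCPU → host 1 (remaining 4 vCPU)
6 vCPU → host 2 (remaining 10 vCPU)
6 vCPU → host 2 (remaining 4 vCPU)
6 vCPU → host 3 (remaining 10 vCPU)
6 vCPU → host 3 (remaining 4 vCPU)
5 vCPU → host 4 (remaining 11 vCPU)
5 vCPU → host 4 (remaining 6 vCPU)
5 vCPU → host 4 (remaining 1 vCPU)
5 vCPU → host 5 (remaining 11 vCPU)
5 vCPU → host 5 (remaining 6 vCPU)
Final hosts: [6,6] [6,6] [6,6] [5,5,5] [5,5].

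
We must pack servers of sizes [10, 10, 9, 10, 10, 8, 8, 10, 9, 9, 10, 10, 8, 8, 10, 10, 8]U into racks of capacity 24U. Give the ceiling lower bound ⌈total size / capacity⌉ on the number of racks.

7 racks

Total size = 10 + 10 + 9 + 10 + 10 + 8 + 8 + 10 + 9 + 9 + 10 + 10 + 8 + 8 + 10 + 10 + 8 = 157U.
⌈157 / 24⌉ = 7.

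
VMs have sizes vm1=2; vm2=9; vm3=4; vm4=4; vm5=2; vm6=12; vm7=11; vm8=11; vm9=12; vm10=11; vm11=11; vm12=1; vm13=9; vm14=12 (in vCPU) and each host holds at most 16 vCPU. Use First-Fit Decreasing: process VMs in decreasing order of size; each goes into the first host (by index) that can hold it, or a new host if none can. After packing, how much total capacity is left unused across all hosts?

33

Sorted descending: 12, 12, 12, 11, 11, 11, 11, 9, 9, 4, 4, 2, 2, 1.
12 vCPU → host 1 (remaining 4 vCPU)
12 vCPU → host 2 (remaining 4 vCPU)
12 vCPU → host 3 (remaining 4 vCPU)
11 vCPU → host 4 (remaining 5 vCPU)
11 vCPU → host 5 (remaining 5 vCPU)
11 vCPU → host 6 (remaining 5 vCPU)
11 vCPU → host 7 (remaining 5 vCPU)
9 vCPU → host 8 (remaining 7 vCPU)
9 vCPU → host 9 (remaining 7 vCPU)
4 vCPU → host 1 (remaining 0 vCPU)
4 vCPU → host 2 (remaining 0 vCPU)
2 vCPU → host 3 (remaining 2 vCPU)
2 vCPU → host 3 (remaining 0 vCPU)
1 vCPU → host 4 (remaining 4 vCPU)
9 hosts × 16 vCPU = 144 vCPU; used 111 vCPU; unused 33 vCPU.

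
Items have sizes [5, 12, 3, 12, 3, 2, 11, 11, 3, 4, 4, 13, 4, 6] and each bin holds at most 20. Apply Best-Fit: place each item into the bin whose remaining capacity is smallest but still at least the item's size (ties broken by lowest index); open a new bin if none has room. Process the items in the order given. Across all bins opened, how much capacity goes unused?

Put 5 in bin 1; 15 remain.
Put 12 in bin 1; 3 remain.
Put 3 in bin 1; 0 remain.
Put 12 in bin 2; 8 remain.
Put 3 in bin 2; 5 remain.
Put 2 in bin 2; 3 remain.
Put 11 in bin 3; 9 remain.
Put 11 in bin 4; 9 remain.
Put 3 in bin 2; 0 remain.
Put 4 in bin 3; 5 remain.
Put 4 in bin 3; 1 remain.
Put 13 in bin 5; 7 remain.
Put 4 in bin 5; 3 remain.
Put 6 in bin 4; 3 remain.
5 bins × 20 = 100; used 93; unused 7.

7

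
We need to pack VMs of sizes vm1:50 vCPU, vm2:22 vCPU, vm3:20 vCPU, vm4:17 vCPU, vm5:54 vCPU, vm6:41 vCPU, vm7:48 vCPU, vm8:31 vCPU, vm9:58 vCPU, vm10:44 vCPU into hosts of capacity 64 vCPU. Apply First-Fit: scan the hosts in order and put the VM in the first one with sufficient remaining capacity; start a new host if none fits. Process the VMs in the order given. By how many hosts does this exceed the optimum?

1

First-Fit: [50] [22,20,17] [54] [41] [48] [31] [58] [44] → 8 hosts.
Total size 385 vCPU; any packing needs at least ⌈385/64⌉ = 7 hosts.
An optimal packing achieves that bound: [58] [54] [50] [48] [44,20] [41,22] [31,17] → 7 hosts.
Excess: 8 − 7 = 1.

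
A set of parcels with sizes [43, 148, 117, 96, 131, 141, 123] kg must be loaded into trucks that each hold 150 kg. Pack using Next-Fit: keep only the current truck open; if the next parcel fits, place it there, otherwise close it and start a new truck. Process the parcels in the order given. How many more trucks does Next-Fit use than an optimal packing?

Next-Fit: [43] [148] [117] [96] [131] [141] [123] → 7 trucks.
Total size 799 kg; any packing needs at least ⌈799/150⌉ = 6 trucks.
An optimal packing achieves that bound: [148] [141] [131] [123] [117] [96,43] → 6 trucks.
Excess: 7 − 6 = 1.

1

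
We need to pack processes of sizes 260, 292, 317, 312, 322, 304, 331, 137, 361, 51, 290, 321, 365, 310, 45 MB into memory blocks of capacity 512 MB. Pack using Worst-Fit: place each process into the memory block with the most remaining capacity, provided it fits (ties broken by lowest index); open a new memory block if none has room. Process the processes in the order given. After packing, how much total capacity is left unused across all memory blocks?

2126

memory block 1: place 260 MB, 252 MB left
memory block 2: place 292 MB, 220 MB left
memory block 3: place 317 MB, 195 MB left
memory block 4: place 312 MB, 200 MB left
memory block 5: place 322 MB, 190 MB left
memory block 6: place 304 MB, 208 MB left
memory block 7: place 331 MB, 181 MB left
memory block 1: place 137 MB, 115 MB left
memory block 8: place 361 MB, 151 MB left
memory block 2: place 51 MB, 169 MB left
memory block 9: place 290 MB, 222 MB left
memory block 10: place 321 MB, 191 MB left
memory block 11: place 365 MB, 147 MB left
memory block 12: place 310 MB, 202 MB left
memory block 9: place 45 MB, 177 MB left
12 memory blocks × 512 MB = 6144 MB; used 4018 MB; unused 2126 MB.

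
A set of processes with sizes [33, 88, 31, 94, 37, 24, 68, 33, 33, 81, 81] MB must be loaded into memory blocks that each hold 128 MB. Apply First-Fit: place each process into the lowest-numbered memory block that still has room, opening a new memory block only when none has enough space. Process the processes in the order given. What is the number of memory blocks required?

33 MB → memory block 1 (remaining 95 MB)
88 MB → memory block 1 (remaining 7 MB)
31 MB → memory block 2 (remaining 97 MB)
94 MB → memory block 2 (remaining 3 MB)
37 MB → memory block 3 (remaining 91 MB)
24 MB → memory block 3 (remaining 67 MB)
68 MB → memory block 4 (remaining 60 MB)
33 MB → memory block 3 (remaining 34 MB)
33 MB → memory block 3 (remaining 1 MB)
81 MB → memory block 5 (remaining 47 MB)
81 MB → memory block 6 (remaining 47 MB)

6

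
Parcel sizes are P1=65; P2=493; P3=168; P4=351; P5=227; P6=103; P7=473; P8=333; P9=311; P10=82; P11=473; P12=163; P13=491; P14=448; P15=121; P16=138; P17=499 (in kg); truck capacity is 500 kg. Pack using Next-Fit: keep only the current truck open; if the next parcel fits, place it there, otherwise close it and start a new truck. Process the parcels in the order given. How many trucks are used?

14 trucks

P1 (65 kg) → truck 1 (remaining 435 kg)
P2 (493 kg) → truck 2 (remaining 7 kg)
P3 (168 kg) → truck 3 (remaining 332 kg)
P4 (351 kg) → truck 4 (remaining 149 kg)
P5 (227 kg) → truck 5 (remaining 273 kg)
P6 (103 kg) → truck 5 (remaining 170 kg)
P7 (473 kg) → truck 6 (remaining 27 kg)
P8 (333 kg) → truck 7 (remaining 167 kg)
P9 (311 kg) → truck 8 (remaining 189 kg)
P10 (82 kg) → truck 8 (remaining 107 kg)
P11 (473 kg) → truck 9 (remaining 27 kg)
P12 (163 kg) → truck 10 (remaining 337 kg)
P13 (491 kg) → truck 11 (remaining 9 kg)
P14 (448 kg) → truck 12 (remaining 52 kg)
P15 (121 kg) → truck 13 (remaining 379 kg)
P16 (138 kg) → truck 13 (remaining 241 kg)
P17 (499 kg) → truck 14 (remaining 1 kg)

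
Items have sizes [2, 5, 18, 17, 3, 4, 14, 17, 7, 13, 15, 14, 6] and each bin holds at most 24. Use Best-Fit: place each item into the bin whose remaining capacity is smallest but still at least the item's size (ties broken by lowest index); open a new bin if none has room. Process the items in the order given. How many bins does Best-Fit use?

7

Put 2 in bin 1; 22 remain.
Put 5 in bin 1; 17 remain.
Put 18 in bin 2; 6 remain.
Put 17 in bin 1; 0 remain.
Put 3 in bin 2; 3 remain.
Put 4 in bin 3; 20 remain.
Put 14 in bin 3; 6 remain.
Put 17 in bin 4; 7 remain.
Put 7 in bin 4; 0 remain.
Put 13 in bin 5; 11 remain.
Put 15 in bin 6; 9 remain.
Put 14 in bin 7; 10 remain.
Put 6 in bin 3; 0 remain.
Final bins: [2,5,17] [18,3] [4,14,6] [17,7] [13] [15] [14].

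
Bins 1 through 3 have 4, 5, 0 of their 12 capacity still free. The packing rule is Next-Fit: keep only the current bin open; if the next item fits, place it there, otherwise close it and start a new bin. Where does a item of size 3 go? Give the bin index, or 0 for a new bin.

Next-Fit only looks at bin 3, which has 0 free.
3 does not fit, so a new bin is opened.

0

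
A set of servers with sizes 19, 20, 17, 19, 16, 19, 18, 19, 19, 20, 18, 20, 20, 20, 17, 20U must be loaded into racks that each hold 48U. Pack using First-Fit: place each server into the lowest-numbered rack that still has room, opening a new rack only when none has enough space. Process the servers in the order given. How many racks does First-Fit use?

rack 1: place 19U, 29U left
rack 1: place 20U, 9U left
rack 2: place 17U, 31U left
rack 2: place 19U, 12U left
rack 3: place 16U, 32U left
rack 3: place 19U, 13U left
rack 4: place 18U, 30U left
rack 4: place 19U, 11U left
rack 5: place 19U, 29U left
rack 5: place 20U, 9U left
rack 6: place 18U, 30U left
rack 6: place 20U, 10U left
rack 7: place 20U, 28U left
rack 7: place 20U, 8U left
rack 8: place 17U, 31U left
rack 8: place 20U, 11U left

8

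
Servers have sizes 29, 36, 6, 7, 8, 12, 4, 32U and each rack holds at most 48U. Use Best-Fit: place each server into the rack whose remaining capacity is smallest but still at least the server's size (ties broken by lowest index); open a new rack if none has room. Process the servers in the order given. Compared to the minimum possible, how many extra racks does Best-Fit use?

Best-Fit: [29,7,8,4] [36,6] [12,32] → 3 racks.
Total size 134U; any packing needs at least ⌈134/48⌉ = 3 racks.
So 3 is already optimal.

0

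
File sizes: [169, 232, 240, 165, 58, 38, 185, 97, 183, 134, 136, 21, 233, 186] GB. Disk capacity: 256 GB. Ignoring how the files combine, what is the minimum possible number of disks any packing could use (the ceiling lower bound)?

Total size = 169 + 232 + 240 + 165 + 58 + 38 + 185 + 97 + 183 + 134 + 136 + 21 + 233 + 186 = 2077 GB.
⌈2077 / 256⌉ = 9.

9 disks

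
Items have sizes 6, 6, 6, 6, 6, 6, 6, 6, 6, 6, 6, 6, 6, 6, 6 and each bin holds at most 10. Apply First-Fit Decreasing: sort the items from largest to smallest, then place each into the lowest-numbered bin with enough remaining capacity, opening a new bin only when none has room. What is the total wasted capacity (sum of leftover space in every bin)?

Sorted descending: 6, 6, 6, 6, 6, 6, 6, 6, 6, 6, 6, 6, 6, 6, 6.
6 → bin 1 (remaining 4)
6 → bin 2 (remaining 4)
6 → bin 3 (remaining 4)
6 → bin 4 (remaining 4)
6 → bin 5 (remaining 4)
6 → bin 6 (remaining 4)
6 → bin 7 (remaining 4)
6 → bin 8 (remaining 4)
6 → bin 9 (remaining 4)
6 → bin 10 (remaining 4)
6 → bin 11 (remaining 4)
6 → bin 12 (remaining 4)
6 → bin 13 (remaining 4)
6 → bin 14 (remaining 4)
6 → bin 15 (remaining 4)
15 bins × 10 = 150; used 90; unused 60.

60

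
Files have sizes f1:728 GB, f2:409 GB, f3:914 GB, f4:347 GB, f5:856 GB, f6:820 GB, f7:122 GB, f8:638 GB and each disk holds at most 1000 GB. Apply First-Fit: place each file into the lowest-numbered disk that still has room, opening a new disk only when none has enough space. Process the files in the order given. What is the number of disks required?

6

disk 1: place f1 (728 GB), 272 GB left
disk 2: place f2 (409 GB), 591 GB left
disk 3: place f3 (914 GB), 86 GB left
disk 2: place f4 (347 GB), 244 GB left
disk 4: place f5 (856 GB), 144 GB left
disk 5: place f6 (820 GB), 180 GB left
disk 1: place f7 (122 GB), 150 GB left
disk 6: place f8 (638 GB), 362 GB left
Final disks: [728,122] [409,347] [914] [856] [820] [638].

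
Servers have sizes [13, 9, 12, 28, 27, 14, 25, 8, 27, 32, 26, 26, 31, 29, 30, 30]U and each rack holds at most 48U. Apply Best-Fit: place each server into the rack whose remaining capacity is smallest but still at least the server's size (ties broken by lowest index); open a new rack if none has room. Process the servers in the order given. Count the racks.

12 racks

rack 1: place 13U, 35U left
rack 1: place 9U, 26U left
rack 1: place 12U, 14U left
rack 2: place 28U, 20U left
rack 3: place 27U, 21U left
rack 1: place 14U, 0U left
rack 4: place 25U, 23U left
rack 2: place 8U, 12U left
rack 5: place 27U, 21U left
rack 6: place 32U, 16U left
rack 7: place 26U, 22U left
rack 8: place 26U, 22U left
rack 9: place 31U, 17U left
rack 10: place 29U, 19U left
rack 11: place 30U, 18U left
rack 12: place 30U, 18U left
Final racks: [13,9,12,14] [28,8] [27] [25] [27] [32] [26] [26] [31] [29] [30] [30].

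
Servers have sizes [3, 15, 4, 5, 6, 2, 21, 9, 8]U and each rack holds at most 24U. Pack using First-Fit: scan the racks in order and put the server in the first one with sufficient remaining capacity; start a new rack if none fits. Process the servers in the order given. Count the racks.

4

rack 1: place 3U, 21U left
rack 1: place 15U, 6U left
rack 1: place 4U, 2U left
rack 2: place 5U, 19U left
rack 2: place 6U, 13U left
rack 1: place 2U, 0U left
rack 3: place 21U, 3U left
rack 2: place 9U, 4U left
rack 4: place 8U, 16U left
Final racks: [3,15,4,2] [5,6,9] [21] [8].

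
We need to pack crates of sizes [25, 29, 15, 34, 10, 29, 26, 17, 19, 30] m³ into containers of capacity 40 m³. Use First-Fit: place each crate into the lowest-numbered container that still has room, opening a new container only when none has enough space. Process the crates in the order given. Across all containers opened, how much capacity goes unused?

Put 25 m³ in container 1; 15 m³ remain.
Put 29 m³ in container 2; 11 m³ remain.
Put 15 m³ in container 1; 0 m³ remain.
Put 34 m³ in container 3; 6 m³ remain.
Put 10 m³ in container 2; 1 m³ remain.
Put 29 m³ in container 4; 11 m³ remain.
Put 26 m³ in container 5; 14 m³ remain.
Put 17 m³ in container 6; 23 m³ remain.
Put 19 m³ in container 6; 4 m³ remain.
Put 30 m³ in container 7; 10 m³ remain.
7 containers × 40 m³ = 280 m³; used 234 m³; unused 46 m³.

46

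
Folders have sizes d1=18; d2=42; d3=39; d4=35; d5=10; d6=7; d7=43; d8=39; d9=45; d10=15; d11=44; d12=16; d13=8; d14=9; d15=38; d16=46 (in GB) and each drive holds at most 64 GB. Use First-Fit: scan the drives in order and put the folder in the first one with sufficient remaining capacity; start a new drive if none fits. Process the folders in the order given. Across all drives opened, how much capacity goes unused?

122

Put d1 (18 GB) in drive 1; 46 GB remain.
Put d2 (42 GB) in drive 1; 4 GB remain.
Put d3 (39 GB) in drive 2; 25 GB remain.
Put d4 (35 GB) in drive 3; 29 GB remain.
Put d5 (10 GB) in drive 2; 15 GB remain.
Put d6 (7 GB) in drive 2; 8 GB remain.
Put d7 (43 GB) in drive 4; 21 GB remain.
Put d8 (39 GB) in drive 5; 25 GB remain.
Put d9 (45 GB) in drive 6; 19 GB remain.
Put d10 (15 GB) in drive 3; 14 GB remain.
Put d11 (44 GB) in drive 7; 20 GB remain.
Put d12 (16 GB) in drive 4; 5 GB remain.
Put d13 (8 GB) in drive 2; 0 GB remain.
Put d14 (9 GB) in drive 3; 5 GB remain.
Put d15 (38 GB) in drive 8; 26 GB remain.
Put d16 (46 GB) in drive 9; 18 GB remain.
9 drives × 64 GB = 576 GB; used 454 GB; unused 122 GB.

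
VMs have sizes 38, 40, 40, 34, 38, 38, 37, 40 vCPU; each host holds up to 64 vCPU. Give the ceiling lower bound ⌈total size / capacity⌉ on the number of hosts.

5

Total size = 38 + 40 + 40 + 34 + 38 + 38 + 37 + 40 = 305 vCPU.
⌈305 / 64⌉ = 5.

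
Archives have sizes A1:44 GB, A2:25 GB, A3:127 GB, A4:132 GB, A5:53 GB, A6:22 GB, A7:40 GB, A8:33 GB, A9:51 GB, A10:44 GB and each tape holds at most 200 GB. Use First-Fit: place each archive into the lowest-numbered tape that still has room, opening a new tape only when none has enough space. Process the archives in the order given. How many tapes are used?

A1 (44 GB) → tape 1 (remaining 156 GB)
A2 (25 GB) → tape 1 (remaining 131 GB)
A3 (127 GB) → tape 1 (remaining 4 GB)
A4 (132 GB) → tape 2 (remaining 68 GB)
A5 (53 GB) → tape 2 (remaining 15 GB)
A6 (22 GB) → tape 3 (remaining 178 GB)
A7 (40 GB) → tape 3 (remaining 138 GB)
A8 (33 GB) → tape 3 (remaining 105 GB)
A9 (51 GB) → tape 3 (remaining 54 GB)
A10 (44 GB) → tape 3 (remaining 10 GB)

3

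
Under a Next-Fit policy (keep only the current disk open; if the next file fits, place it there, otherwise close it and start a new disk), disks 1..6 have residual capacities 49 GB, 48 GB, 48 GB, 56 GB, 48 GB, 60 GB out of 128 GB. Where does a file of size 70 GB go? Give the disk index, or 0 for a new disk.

Next-Fit only looks at disk 6, which has 60 GB free.
70 GB does not fit, so a new disk is opened.

0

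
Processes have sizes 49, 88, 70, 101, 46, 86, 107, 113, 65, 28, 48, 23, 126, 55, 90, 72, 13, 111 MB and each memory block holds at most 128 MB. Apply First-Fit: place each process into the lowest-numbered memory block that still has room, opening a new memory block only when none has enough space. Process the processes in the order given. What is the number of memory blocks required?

49 MB → memory block 1 (remaining 79 MB)
88 MB → memory block 2 (remaining 40 MB)
70 MB → memory block 1 (remaining 9 MB)
101 MB → memory block 3 (remaining 27 MB)
46 MB → memory block 4 (remaining 82 MB)
86 MB → memory block 5 (remaining 42 MB)
107 MB → memory block 6 (remaining 21 MB)
113 MB → memory block 7 (remaining 15 MB)
65 MB → memory block 4 (remaining 17 MB)
28 MB → memory block 2 (remaining 12 MB)
48 MB → memory block 8 (remaining 80 MB)
23 MB → memory block 3 (remaining 4 MB)
126 MB → memory block 9 (remaining 2 MB)
55 MB → memory block 8 (remaining 25 MB)
90 MB → memory block 10 (remaining 38 MB)
72 MB → memory block 11 (remaining 56 MB)
13 MB → memory block 4 (remaining 4 MB)
111 MB → memory block 12 (remaining 17 MB)

12 memory blocks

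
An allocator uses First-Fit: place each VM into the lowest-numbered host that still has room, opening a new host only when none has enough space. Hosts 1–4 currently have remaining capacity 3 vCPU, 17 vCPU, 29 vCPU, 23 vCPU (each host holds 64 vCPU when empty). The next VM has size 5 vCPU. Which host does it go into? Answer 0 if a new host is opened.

2

Hosts with room: host 2 (17 vCPU), host 3 (29 vCPU), host 4 (23 vCPU).
The first with room is host 2.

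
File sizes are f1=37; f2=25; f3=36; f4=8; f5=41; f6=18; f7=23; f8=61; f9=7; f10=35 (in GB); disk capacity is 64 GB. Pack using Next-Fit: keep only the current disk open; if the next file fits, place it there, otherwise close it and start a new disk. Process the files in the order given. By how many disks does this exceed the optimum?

1

Next-Fit: [37,25] [36,8] [41,18] [23] [61] [7,35] → 6 disks.
Total size 291 GB; any packing needs at least ⌈291/64⌉ = 5 disks.
An optimal packing achieves that bound: [61] [41,23] [37,25] [36,18,8] [35,7] → 5 disks.
Excess: 6 − 5 = 1.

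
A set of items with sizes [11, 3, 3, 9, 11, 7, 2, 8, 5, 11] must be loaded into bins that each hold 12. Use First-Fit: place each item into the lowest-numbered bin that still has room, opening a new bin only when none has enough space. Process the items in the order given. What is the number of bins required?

7

11 → bin 1 (remaining 1)
3 → bin 2 (remaining 9)
3 → bin 2 (remaining 6)
9 → bin 3 (remaining 3)
11 → bin 4 (remaining 1)
7 → bin 5 (remaining 5)
2 → bin 2 (remaining 4)
8 → bin 6 (remaining 4)
5 → bin 5 (remaining 0)
11 → bin 7 (remaining 1)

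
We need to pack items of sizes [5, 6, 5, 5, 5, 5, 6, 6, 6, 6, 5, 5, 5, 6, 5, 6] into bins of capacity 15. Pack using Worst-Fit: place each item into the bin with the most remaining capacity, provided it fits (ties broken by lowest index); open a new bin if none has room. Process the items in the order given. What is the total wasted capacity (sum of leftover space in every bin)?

Put 5 in bin 1; 10 remain.
Put 6 in bin 1; 4 remain.
Put 5 in bin 2; 10 remain.
Put 5 in bin 2; 5 remain.
Put 5 in bin 2; 0 remain.
Put 5 in bin 3; 10 remain.
Put 6 in bin 3; 4 remain.
Put 6 in bin 4; 9 remain.
Put 6 in bin 4; 3 remain.
Put 6 in bin 5; 9 remain.
Put 5 in bin 5; 4 remain.
Put 5 in bin 6; 10 remain.
Put 5 in bin 6; 5 remain.
Put 6 in bin 7; 9 remain.
Put 5 in bin 7; 4 remain.
Put 6 in bin 8; 9 remain.
8 bins × 15 = 120; used 87; unused 33.

33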